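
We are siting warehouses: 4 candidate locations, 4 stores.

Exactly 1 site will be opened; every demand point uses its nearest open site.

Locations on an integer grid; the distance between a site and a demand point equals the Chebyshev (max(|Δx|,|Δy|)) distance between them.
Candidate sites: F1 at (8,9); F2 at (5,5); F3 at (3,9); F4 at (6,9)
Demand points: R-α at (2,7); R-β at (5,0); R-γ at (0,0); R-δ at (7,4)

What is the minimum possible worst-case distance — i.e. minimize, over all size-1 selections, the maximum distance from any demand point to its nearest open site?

5

Open {F2}.
  Farthest demand point is R-β at distance 5 (to F2); all others are ≤ 5.
With {F1} the worst case is 9.
With {F3} the worst case is 9.
No size-1 selection achieves below 5.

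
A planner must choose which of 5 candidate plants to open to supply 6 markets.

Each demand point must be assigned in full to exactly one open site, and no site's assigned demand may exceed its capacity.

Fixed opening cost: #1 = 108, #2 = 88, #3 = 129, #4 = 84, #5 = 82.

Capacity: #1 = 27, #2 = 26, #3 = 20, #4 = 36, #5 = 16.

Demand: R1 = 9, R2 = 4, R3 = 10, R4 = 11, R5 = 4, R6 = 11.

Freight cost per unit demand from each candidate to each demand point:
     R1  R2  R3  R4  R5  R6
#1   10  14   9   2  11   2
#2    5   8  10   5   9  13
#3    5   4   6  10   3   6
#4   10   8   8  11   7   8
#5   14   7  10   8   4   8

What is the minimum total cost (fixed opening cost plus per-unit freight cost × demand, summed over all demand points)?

461

Open {#1, #2}; cheapest assignment that respects the capacities:
  #1 (cap 27, load 26): R4, R5, R6 — cost 11×2 + 4×11 + 11×2 = 88
  #2 (cap 26, load 23): R1, R2, R3 — cost 9×5 + 4×8 + 10×10 = 177
  Shipping 265, fixed 196 → total 461.
  Any other capacity-feasible assignment to {#1, #2} ships for at least 265.
Compare {#1, #4}: its best feasible assignment gives total 466.
Compare {#2, #4}: its best feasible assignment gives total 500.
Every other set of open sites that can feasibly serve all demand totals ≥ 466 even under its best assignment. Minimum: 461.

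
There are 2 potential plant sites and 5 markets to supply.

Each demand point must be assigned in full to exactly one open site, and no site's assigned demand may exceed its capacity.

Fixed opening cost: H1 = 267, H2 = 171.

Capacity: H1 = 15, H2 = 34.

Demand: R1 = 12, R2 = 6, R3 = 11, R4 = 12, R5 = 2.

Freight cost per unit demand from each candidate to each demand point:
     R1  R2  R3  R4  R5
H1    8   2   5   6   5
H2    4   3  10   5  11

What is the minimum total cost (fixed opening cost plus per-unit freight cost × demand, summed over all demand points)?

629

Open {H1, H2}; cheapest assignment that respects the capacities:
  H1 (cap 15, load 13): R3, R5 — cost 11×5 + 2×5 = 65
  H2 (cap 34, load 30): R1, R2, R4 — cost 12×4 + 6×3 + 12×5 = 126
  Shipping 191, fixed 438 → total 629.
  Any other capacity-feasible assignment to {H1, H2} ships for at least 191.
Total demand is 43 and no other set of sites has combined capacity ≥ 43, so {H1, H2} is the only feasible choice of open sites. Minimum: 629.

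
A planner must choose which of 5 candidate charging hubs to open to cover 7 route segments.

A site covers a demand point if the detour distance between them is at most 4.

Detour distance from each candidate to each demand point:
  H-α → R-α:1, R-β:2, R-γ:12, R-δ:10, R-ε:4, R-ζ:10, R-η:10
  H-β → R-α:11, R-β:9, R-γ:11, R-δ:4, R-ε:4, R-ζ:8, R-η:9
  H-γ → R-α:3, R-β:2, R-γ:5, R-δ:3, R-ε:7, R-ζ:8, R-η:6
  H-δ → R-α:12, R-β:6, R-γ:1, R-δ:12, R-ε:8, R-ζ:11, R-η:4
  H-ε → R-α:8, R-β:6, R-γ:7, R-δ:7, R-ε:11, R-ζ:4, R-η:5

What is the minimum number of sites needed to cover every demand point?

Coverage sets (demand points within 4 of each site):
  H-α: {R-α, R-β, R-ε}
  H-β: {R-δ, R-ε}
  H-γ: {R-α, R-β, R-δ}
  H-δ: {R-γ, R-η}
  H-ε: {R-ζ}
No 3 sites suffice: every size-3 union leaves at least one demand point uncovered.
But {H-α, H-β, H-δ, H-ε} covers everything, so the minimum is 4.

4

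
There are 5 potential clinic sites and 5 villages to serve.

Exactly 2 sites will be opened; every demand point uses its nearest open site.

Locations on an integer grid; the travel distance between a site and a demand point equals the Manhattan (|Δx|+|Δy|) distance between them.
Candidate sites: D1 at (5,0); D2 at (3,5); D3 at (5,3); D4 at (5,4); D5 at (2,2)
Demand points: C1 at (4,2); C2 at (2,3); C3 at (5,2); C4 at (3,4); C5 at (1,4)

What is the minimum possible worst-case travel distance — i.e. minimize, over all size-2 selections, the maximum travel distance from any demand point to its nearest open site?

3

Open {D1, D2}.
  Farthest demand point is C1 at travel distance 3 (to D1); all others are ≤ 3.
With {D1, D5} the worst case is 3.
With {D2, D3} the worst case is 3.
No size-2 selection achieves below 3.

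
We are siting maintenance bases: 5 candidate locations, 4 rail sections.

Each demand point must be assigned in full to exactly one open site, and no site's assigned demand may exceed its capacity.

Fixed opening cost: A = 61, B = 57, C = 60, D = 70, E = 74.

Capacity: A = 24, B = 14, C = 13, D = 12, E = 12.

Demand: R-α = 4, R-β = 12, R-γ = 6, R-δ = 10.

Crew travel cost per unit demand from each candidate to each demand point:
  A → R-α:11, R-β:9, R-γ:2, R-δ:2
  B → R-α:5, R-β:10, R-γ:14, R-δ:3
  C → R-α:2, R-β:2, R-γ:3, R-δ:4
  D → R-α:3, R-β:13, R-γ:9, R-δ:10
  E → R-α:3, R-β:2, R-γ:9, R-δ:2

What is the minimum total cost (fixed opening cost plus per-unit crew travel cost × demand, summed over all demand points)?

221

Open {A, C}; cheapest assignment that respects the capacities:
  A (cap 24, load 20): R-α, R-γ, R-δ — cost 4×11 + 6×2 + 10×2 = 76
  C (cap 13, load 12): R-β — cost 12×2 = 24
  Shipping 100, fixed 121 → total 221.
  Any other capacity-feasible assignment to {A, C} ships for at least 100.
Compare {A, E}: its best feasible assignment gives total 235.
Compare {A, B, C}: its best feasible assignment gives total 254.
Every other set of open sites that can feasibly serve all demand totals ≥ 235 even under its best assignment. Minimum: 221.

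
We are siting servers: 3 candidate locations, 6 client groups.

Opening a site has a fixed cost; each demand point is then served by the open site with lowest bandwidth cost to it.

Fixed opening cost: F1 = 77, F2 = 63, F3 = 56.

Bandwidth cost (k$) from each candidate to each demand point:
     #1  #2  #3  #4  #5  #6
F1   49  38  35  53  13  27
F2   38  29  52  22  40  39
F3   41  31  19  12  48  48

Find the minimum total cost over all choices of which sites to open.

Open {F3}: assign each demand point to its cheapest open site.
  #1→F3 41, #2→F3 31, #3→F3 19, #4→F3 12, #5→F3 48, #6→F3 48
  bandwidth cost 199, fixed 56 → total 255.
Compare {F1, F3}: bandwidth cost 143 + fixed 133 = 276.
Compare {F2}: bandwidth cost 220 + fixed 63 = 283.
Compare {F1}: bandwidth cost 215 + fixed 77 = 292.
All other subsets cost ≥ 276. Minimum total cost: 255.

255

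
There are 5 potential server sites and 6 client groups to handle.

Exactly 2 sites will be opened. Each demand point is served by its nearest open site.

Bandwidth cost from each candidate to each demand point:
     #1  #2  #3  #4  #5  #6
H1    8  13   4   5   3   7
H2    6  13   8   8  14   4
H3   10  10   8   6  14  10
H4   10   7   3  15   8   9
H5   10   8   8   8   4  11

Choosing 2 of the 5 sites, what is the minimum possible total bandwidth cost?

33

Open {H1, H4}.
  #1→H1 8, #2→H4 7, #3→H4 3, #4→H1 5, #5→H1 3, #6→H1 7  ⇒ total 33.
Compare {H1, H2}: total 35.
Compare {H1, H5}: total 35.
No size-2 selection does better; minimum is 33.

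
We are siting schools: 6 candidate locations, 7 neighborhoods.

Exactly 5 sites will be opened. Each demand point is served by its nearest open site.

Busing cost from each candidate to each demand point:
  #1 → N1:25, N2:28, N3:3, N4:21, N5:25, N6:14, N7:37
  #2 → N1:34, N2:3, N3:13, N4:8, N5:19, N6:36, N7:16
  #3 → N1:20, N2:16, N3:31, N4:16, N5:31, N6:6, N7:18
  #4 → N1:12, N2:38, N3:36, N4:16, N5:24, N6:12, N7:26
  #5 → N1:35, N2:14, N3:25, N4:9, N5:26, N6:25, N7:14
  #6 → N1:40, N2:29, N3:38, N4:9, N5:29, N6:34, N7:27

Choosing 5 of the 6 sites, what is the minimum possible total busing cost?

65

Open {#1, #2, #3, #4, #5}.
  N1→#4 12, N2→#2 3, N3→#1 3, N4→#2 8, N5→#2 19, N6→#3 6, N7→#5 14  ⇒ total 65.
Compare {#1, #2, #3, #4, #6}: total 67.
Compare {#1, #2, #4, #5, #6}: total 71.
No size-5 selection does better; minimum is 65.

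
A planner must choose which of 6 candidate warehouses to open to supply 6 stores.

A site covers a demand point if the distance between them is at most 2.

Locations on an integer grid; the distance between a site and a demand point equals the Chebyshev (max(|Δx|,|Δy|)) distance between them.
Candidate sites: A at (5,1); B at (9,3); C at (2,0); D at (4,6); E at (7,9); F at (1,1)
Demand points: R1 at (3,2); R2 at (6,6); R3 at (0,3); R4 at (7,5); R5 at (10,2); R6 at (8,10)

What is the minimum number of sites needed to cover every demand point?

Coverage sets (demand points within 2 of each site):
  A: {R1}
  B: {R4, R5}
  C: {R1}
  D: {R2}
  E: {R6}
  F: {R1, R3}
No 3 sites suffice: every size-3 union leaves at least one demand point uncovered.
But {B, D, E, F} covers everything, so the minimum is 4.

4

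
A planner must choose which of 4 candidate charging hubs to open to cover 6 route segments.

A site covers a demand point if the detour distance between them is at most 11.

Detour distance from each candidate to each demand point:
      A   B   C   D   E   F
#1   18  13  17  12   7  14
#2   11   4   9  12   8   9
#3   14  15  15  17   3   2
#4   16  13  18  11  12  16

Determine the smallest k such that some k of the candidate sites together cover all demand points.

2

Coverage sets (demand points within 11 of each site):
  #1: {E}
  #2: {A, B, C, E, F}
  #3: {E, F}
  #4: {D}
No single site covers all 6 demand points.
But {#2, #4} covers everything, so the minimum is 2.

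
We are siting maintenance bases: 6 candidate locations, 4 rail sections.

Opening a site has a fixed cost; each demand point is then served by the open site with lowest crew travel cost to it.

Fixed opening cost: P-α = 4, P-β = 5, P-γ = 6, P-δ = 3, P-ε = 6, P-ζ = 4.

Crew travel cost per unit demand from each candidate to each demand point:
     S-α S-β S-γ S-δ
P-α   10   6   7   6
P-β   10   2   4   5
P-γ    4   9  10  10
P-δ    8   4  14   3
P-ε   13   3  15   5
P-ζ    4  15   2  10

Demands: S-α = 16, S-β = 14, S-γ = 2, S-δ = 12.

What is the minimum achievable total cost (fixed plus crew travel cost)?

Open {P-β, P-δ, P-ζ}: assign each demand point to its cheapest open site.
  S-α→P-ζ 16×4=64, S-β→P-β 14×2=28, S-γ→P-ζ 2×2=4, S-δ→P-δ 12×3=36
  crew travel cost 132, fixed 12 → total 144.
Compare {P-α, P-β, P-δ, P-ζ}: crew travel cost 132 + fixed 16 = 148.
Compare {P-β, P-γ, P-δ}: crew travel cost 136 + fixed 14 = 150.
Compare {P-β, P-γ, P-δ, P-ζ}: crew travel cost 132 + fixed 18 = 150.
All other subsets cost ≥ 148. Minimum total cost: 144.

144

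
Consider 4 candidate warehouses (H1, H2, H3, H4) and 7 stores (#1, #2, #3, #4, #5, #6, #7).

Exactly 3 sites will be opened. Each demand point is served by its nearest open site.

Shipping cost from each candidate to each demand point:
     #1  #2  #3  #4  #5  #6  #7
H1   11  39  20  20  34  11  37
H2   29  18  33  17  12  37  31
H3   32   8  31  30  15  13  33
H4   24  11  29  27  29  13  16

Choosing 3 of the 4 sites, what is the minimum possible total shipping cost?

Open {H1, H2, H4}.
  #1→H1 11, #2→H4 11, #3→H1 20, #4→H2 17, #5→H2 12, #6→H1 11, #7→H4 16  ⇒ total 98.
Compare {H1, H3, H4}: total 101.
Compare {H1, H2, H3}: total 110.
No size-3 selection does better; minimum is 98.

98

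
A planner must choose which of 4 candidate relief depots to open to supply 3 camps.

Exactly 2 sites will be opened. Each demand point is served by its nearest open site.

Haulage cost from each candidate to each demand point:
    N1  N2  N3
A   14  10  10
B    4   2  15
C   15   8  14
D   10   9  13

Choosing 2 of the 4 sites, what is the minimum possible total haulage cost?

16

Open {A, B}.
  N1→B 4, N2→B 2, N3→A 10  ⇒ total 16.
Compare {B, D}: total 19.
Compare {B, C}: total 20.
No size-2 selection does better; minimum is 16.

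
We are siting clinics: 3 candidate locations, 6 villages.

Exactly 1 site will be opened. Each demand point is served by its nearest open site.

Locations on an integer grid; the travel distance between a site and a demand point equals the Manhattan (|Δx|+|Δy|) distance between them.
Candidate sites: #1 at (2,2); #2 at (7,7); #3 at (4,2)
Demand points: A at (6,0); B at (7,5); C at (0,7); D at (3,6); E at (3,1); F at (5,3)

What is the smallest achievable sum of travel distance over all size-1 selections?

Open {#3}.
  A→#3 4, B→#3 6, C→#3 9, D→#3 5, E→#3 2, F→#3 2  ⇒ total 28.
Compare {#1}: total 32.
Compare {#2}: total 38.

28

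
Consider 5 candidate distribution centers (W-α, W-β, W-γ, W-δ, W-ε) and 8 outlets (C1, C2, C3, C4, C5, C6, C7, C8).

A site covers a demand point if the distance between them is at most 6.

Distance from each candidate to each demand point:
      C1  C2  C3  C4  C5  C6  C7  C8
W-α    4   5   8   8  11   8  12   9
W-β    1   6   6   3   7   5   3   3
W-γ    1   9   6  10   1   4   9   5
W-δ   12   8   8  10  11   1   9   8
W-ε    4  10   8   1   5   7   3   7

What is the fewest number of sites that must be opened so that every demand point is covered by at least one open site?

Coverage sets (demand points within 6 of each site):
  W-α: {C1, C2}
  W-β: {C1, C2, C3, C4, C6, C7, C8}
  W-γ: {C1, C3, C5, C6, C8}
  W-δ: {C6}
  W-ε: {C1, C4, C5, C7}
No single site covers all 8 demand points.
But {W-β, W-γ} covers everything, so the minimum is 2.

2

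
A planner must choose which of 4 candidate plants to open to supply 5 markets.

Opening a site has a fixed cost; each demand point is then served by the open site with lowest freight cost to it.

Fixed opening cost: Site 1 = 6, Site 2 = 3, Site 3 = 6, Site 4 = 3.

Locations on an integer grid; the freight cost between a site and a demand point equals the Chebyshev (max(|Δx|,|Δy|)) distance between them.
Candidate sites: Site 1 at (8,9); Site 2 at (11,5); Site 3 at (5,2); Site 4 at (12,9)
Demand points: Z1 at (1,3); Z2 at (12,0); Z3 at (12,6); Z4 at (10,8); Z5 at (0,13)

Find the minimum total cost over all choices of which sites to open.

Open {Site 1, Site 2}: assign each demand point to its cheapest open site.
  Z1→Site 1 7, Z2→Site 2 5, Z3→Site 2 1, Z4→Site 1 2, Z5→Site 1 8
  freight cost 23, fixed 9 → total 32.
Compare {Site 2}: freight cost 30 + fixed 3 = 33.
Compare {Site 2, Site 3}: freight cost 24 + fixed 9 = 33.
Compare {Site 2, Site 4}: freight cost 29 + fixed 6 = 35.
All other subsets cost ≥ 33. Minimum total cost: 32.

32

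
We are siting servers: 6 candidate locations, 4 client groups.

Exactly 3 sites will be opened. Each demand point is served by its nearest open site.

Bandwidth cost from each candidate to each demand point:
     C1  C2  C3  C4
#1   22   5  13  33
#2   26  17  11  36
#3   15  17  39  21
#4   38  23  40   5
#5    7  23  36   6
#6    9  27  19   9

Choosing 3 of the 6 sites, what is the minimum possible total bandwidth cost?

29

Open {#1, #2, #5}.
  C1→#5 7, C2→#1 5, C3→#2 11, C4→#5 6  ⇒ total 29.
Compare {#1, #4, #5}: total 30.
Compare {#1, #3, #5}: total 31.
No size-3 selection does better; minimum is 29.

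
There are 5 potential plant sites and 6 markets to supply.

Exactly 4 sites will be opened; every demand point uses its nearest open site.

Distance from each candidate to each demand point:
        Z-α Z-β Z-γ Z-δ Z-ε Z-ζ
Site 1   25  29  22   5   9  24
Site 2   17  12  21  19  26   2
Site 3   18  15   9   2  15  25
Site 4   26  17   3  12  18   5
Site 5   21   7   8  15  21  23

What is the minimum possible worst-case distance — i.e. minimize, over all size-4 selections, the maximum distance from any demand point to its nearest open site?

17

Open {Site 1, Site 2, Site 3, Site 4}.
  Farthest demand point is Z-α at distance 17 (to Site 2); all others are ≤ 17.
With {Site 1, Site 2, Site 3, Site 5} the worst case is 17.
With {Site 1, Site 2, Site 4, Site 5} the worst case is 17.
No size-4 selection achieves below 17.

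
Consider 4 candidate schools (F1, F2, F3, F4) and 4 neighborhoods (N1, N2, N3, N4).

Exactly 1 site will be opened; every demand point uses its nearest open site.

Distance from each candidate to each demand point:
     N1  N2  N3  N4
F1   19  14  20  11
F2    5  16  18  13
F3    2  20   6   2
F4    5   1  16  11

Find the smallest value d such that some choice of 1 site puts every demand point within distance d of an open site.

16

Open {F4}.
  Farthest demand point is N3 at distance 16 (to F4); all others are ≤ 16.
With {F2} the worst case is 18.
With {F1} the worst case is 20.
No size-1 selection achieves below 16.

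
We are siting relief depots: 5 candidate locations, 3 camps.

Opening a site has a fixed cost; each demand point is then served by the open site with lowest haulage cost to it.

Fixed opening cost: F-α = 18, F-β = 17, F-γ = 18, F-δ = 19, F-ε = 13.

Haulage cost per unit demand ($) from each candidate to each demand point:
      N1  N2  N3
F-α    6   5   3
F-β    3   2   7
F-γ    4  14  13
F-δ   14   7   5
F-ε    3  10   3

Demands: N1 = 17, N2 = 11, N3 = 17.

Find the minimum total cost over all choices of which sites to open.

154

Open {F-β, F-ε}: assign each demand point to its cheapest open site.
  N1→F-β 17×3=51, N2→F-β 11×2=22, N3→F-ε 17×3=51
  haulage cost 124, fixed 30 → total 154.
Compare {F-α, F-β}: haulage cost 124 + fixed 35 = 159.
Compare {F-α, F-β, F-ε}: haulage cost 124 + fixed 48 = 172.
Compare {F-β, F-γ, F-ε}: haulage cost 124 + fixed 48 = 172.
All other subsets cost ≥ 159. Minimum total cost: 154.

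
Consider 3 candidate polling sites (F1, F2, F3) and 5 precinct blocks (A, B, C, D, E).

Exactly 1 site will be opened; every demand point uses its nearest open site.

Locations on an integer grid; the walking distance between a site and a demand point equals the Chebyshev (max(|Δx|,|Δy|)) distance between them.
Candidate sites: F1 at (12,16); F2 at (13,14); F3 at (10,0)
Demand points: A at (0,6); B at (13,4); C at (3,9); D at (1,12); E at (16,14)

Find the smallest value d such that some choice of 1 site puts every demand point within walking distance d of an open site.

Open {F1}.
  Farthest demand point is A at walking distance 12 (to F1); all others are ≤ 12.
With {F2} the worst case is 13.
With {F3} the worst case is 14.
No size-1 selection achieves below 12.

12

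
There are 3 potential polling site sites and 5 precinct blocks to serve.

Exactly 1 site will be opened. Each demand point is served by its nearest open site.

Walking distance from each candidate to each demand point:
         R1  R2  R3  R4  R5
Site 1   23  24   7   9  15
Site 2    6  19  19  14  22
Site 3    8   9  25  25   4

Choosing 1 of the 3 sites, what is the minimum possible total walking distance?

71

Open {Site 3}.
  R1→Site 3 8, R2→Site 3 9, R3→Site 3 25, R4→Site 3 25, R5→Site 3 4  ⇒ total 71.
Compare {Site 1}: total 78.
Compare {Site 2}: total 80.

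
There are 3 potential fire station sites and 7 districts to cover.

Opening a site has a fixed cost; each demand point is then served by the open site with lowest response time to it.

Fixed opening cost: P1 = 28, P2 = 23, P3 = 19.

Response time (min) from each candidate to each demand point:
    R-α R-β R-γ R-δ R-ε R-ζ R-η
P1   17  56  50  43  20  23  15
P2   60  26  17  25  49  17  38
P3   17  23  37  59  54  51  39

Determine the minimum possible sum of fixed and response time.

188

Open {P1, P2}: assign each demand point to its cheapest open site.
  R-α→P1 17, R-β→P2 26, R-γ→P2 17, R-δ→P2 25, R-ε→P1 20, R-ζ→P2 17, R-η→P1 15
  response time 137, fixed 51 → total 188.
Compare {P1, P2, P3}: response time 134 + fixed 70 = 204.
Compare {P1, P3}: response time 178 + fixed 47 = 225.
Compare {P2, P3}: response time 186 + fixed 42 = 228.
All other subsets cost ≥ 204. Minimum total cost: 188.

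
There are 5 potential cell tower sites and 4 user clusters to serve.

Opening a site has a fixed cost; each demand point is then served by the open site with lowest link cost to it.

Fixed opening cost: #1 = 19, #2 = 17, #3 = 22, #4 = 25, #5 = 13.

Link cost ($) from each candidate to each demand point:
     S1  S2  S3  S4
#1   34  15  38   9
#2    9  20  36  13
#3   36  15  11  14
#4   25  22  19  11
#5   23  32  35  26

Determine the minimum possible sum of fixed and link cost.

Open {#2, #3}: assign each demand point to its cheapest open site.
  S1→#2 9, S2→#3 15, S3→#3 11, S4→#2 13
  link cost 48, fixed 39 → total 87.
Compare {#2}: link cost 78 + fixed 17 = 95.
Compare {#3}: link cost 76 + fixed 22 = 98.
Compare {#3, #5}: link cost 63 + fixed 35 = 98.
All other subsets cost ≥ 95. Minimum total cost: 87.

87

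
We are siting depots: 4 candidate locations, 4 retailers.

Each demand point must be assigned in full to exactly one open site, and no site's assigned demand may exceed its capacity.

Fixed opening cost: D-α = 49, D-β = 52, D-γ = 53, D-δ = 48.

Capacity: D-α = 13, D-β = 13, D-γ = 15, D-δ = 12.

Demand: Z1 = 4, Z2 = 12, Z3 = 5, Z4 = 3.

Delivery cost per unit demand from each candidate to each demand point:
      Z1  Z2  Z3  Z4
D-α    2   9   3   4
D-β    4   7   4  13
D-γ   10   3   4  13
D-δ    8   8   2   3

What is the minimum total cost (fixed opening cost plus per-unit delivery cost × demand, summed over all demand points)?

Open {D-α, D-γ}; cheapest assignment that respects the capacities:
  D-α (cap 13, load 12): Z1, Z3, Z4 — cost 4×2 + 5×3 + 3×4 = 35
  D-γ (cap 15, load 12): Z2 — cost 12×3 = 36
  Shipping 71, fixed 102 → total 173.
  Any other capacity-feasible assignment to {D-α, D-γ} ships for at least 71.
Compare {D-γ, D-δ}: its best feasible assignment gives total 188.
Compare {D-α, D-γ, D-δ}: its best feasible assignment gives total 213.
Every other set of open sites that can feasibly serve all demand totals ≥ 188 even under its best assignment. Minimum: 173.

173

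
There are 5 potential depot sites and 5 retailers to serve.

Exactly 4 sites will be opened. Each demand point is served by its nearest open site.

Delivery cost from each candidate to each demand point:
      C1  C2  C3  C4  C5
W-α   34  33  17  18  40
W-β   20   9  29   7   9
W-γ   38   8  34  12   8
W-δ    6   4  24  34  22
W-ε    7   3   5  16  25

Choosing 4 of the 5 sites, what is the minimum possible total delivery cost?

Open {W-β, W-γ, W-δ, W-ε}.
  C1→W-δ 6, C2→W-ε 3, C3→W-ε 5, C4→W-β 7, C5→W-γ 8  ⇒ total 29.
Compare {W-α, W-β, W-γ, W-ε}: total 30.
Compare {W-α, W-β, W-δ, W-ε}: total 30.
No size-4 selection does better; minimum is 29.

29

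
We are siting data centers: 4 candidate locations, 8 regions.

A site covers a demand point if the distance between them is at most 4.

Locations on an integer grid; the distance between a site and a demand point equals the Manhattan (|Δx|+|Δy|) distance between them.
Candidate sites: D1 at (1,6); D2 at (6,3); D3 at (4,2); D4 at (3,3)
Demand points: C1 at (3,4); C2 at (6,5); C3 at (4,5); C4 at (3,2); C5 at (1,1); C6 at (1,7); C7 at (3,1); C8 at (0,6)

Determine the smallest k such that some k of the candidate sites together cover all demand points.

3

Coverage sets (demand points within 4 of each site):
  D1: {C1, C3, C6, C8}
  D2: {C1, C2, C3, C4}
  D3: {C1, C3, C4, C5, C7}
  D4: {C1, C3, C4, C5, C7}
No 2 sites suffice: every size-2 union leaves at least one demand point uncovered.
But {D1, D2, D3} covers everything, so the minimum is 3.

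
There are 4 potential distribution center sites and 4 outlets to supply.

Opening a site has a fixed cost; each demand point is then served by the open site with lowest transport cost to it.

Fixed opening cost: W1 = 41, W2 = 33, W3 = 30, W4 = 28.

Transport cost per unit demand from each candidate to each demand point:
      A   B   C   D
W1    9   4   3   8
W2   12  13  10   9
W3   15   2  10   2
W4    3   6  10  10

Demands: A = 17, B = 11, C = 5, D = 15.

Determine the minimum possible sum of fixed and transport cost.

211

Open {W3, W4}: assign each demand point to its cheapest open site.
  A→W4 17×3=51, B→W3 11×2=22, C→W3 5×10=50, D→W3 15×2=30
  transport cost 153, fixed 58 → total 211.
Compare {W1, W3, W4}: transport cost 118 + fixed 99 = 217.
Compare {W2, W3, W4}: transport cost 153 + fixed 91 = 244.
Compare {W1, W2, W3, W4}: transport cost 118 + fixed 132 = 250.
All other subsets cost ≥ 217. Minimum total cost: 211.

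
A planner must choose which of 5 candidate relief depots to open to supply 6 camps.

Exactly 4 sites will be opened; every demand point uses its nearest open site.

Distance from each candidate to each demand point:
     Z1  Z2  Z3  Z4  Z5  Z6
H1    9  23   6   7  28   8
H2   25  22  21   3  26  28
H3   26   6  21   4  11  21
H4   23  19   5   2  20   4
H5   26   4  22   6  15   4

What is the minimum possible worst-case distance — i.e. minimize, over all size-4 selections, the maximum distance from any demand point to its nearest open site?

Open {H1, H2, H3, H4}.
  Farthest demand point is Z5 at distance 11 (to H3); all others are ≤ 11.
With {H1, H2, H3, H5} the worst case is 11.
With {H1, H3, H4, H5} the worst case is 11.
No size-4 selection achieves below 11.

11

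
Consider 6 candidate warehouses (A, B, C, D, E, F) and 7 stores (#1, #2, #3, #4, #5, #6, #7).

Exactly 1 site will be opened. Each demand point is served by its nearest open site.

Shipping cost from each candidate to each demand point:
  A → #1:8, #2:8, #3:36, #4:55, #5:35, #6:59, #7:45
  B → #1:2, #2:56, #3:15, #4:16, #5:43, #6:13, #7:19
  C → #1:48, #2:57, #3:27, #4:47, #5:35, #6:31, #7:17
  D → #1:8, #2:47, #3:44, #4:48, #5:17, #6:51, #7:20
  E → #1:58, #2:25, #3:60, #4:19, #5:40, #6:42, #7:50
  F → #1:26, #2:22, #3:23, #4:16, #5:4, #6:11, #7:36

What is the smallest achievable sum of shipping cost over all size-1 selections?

Open {F}.
  #1→F 26, #2→F 22, #3→F 23, #4→F 16, #5→F 4, #6→F 11, #7→F 36  ⇒ total 138.
Compare {B}: total 164.
Compare {D}: total 235.
No size-1 selection does better; minimum is 138.

138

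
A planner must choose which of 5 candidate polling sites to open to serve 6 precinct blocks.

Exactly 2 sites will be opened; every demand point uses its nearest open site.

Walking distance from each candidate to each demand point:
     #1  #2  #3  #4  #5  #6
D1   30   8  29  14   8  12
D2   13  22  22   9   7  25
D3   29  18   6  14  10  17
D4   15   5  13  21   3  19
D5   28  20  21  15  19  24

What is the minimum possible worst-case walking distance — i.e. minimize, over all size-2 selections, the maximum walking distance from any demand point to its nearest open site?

Open {D1, D4}.
  Farthest demand point is #1 at walking distance 15 (to D4); all others are ≤ 15.
With {D3, D4} the worst case is 17.
With {D2, D3} the worst case is 18.
No size-2 selection achieves below 15.

15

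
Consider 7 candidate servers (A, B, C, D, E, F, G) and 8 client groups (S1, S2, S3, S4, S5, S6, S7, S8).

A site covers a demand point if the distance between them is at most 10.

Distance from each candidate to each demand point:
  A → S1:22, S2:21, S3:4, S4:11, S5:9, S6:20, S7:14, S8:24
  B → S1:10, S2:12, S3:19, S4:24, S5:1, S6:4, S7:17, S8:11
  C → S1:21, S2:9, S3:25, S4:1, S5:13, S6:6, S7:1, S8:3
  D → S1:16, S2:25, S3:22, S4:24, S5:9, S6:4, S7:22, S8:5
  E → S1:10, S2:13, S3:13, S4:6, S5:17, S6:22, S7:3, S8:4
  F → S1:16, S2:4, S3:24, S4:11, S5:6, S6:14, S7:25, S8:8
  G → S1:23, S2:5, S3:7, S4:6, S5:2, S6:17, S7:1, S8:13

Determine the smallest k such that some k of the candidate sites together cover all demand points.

Coverage sets (demand points within 10 of each site):
  A: {S3, S5}
  B: {S1, S5, S6}
  C: {S2, S4, S6, S7, S8}
  D: {S5, S6, S8}
  E: {S1, S4, S7, S8}
  F: {S2, S5, S8}
  G: {S2, S3, S4, S5, S7}
No 2 sites suffice: every size-2 union leaves at least one demand point uncovered.
But {A, B, C} covers everything, so the minimum is 3.

3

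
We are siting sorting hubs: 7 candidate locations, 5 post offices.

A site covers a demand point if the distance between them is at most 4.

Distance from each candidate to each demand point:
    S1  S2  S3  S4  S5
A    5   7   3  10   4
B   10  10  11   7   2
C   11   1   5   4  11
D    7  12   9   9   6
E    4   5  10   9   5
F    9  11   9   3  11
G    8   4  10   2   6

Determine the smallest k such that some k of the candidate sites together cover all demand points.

3

Coverage sets (demand points within 4 of each site):
  A: {S3, S5}
  B: {S5}
  C: {S2, S4}
  D: {}
  E: {S1}
  F: {S4}
  G: {S2, S4}
No 2 sites suffice: every size-2 union leaves at least one demand point uncovered.
But {A, C, E} covers everything, so the minimum is 3.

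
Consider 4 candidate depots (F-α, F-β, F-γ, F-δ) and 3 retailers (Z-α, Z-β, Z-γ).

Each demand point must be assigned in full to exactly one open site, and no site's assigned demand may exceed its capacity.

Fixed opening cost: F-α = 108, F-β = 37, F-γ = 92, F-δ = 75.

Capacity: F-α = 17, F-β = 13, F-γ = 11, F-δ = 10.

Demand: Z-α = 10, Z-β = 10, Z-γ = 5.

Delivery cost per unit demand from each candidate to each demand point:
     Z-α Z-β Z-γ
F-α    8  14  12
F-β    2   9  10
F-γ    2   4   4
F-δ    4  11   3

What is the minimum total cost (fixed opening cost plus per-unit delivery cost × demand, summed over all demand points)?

Open {F-β, F-γ, F-δ}; cheapest assignment that respects the capacities:
  F-β (cap 13, load 10): Z-α — cost 10×2 = 20
  F-γ (cap 11, load 10): Z-β — cost 10×4 = 40
  F-δ (cap 10, load 5): Z-γ — cost 5×3 = 15
  Shipping 75, fixed 204 → total 279.
  Any other capacity-feasible assignment to {F-β, F-γ, F-δ} ships for at least 75.
Compare {F-α, F-β, F-γ}: its best feasible assignment gives total 357.
Compare {F-α, F-β}: its best feasible assignment gives total 365.
Every other set of open sites that can feasibly serve all demand totals ≥ 357 even under its best assignment. Minimum: 279.

279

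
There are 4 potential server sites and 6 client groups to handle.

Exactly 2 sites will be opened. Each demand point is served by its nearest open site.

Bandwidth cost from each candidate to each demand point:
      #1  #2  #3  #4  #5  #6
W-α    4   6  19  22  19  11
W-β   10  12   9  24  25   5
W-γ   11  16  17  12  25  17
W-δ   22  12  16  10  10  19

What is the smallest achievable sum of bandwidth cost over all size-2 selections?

Open {W-β, W-δ}.
  #1→W-β 10, #2→W-β 12, #3→W-β 9, #4→W-δ 10, #5→W-δ 10, #6→W-β 5  ⇒ total 56.
Compare {W-α, W-δ}: total 57.
Compare {W-α, W-β}: total 65.
No size-2 selection does better; minimum is 56.

56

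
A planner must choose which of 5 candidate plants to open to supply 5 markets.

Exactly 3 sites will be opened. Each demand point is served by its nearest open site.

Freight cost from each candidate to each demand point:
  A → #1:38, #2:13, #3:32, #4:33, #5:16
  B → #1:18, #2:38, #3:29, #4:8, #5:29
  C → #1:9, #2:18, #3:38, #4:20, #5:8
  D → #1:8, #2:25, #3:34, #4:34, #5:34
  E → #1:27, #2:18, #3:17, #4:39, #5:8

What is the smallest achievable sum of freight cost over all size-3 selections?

Open {B, D, E}.
  #1→D 8, #2→E 18, #3→E 17, #4→B 8, #5→E 8  ⇒ total 59.
Compare {B, C, E}: total 60.
Compare {A, B, E}: total 64.
No size-3 selection does better; minimum is 59.

59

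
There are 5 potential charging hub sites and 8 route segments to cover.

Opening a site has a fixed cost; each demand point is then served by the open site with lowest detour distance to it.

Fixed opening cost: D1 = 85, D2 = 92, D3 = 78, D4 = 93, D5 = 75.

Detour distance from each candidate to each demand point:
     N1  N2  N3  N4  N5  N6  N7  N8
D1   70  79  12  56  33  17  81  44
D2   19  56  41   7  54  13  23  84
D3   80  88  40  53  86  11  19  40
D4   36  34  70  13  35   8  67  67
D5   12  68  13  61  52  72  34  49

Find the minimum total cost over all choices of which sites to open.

Open {D4, D5}: assign each demand point to its cheapest open site.
  N1→D5 12, N2→D4 34, N3→D5 13, N4→D4 13, N5→D4 35, N6→D4 8, N7→D5 34, N8→D5 49
  detour distance 198, fixed 168 → total 366.
Compare {D1, D2}: detour distance 207 + fixed 177 = 384.
Compare {D2}: detour distance 297 + fixed 92 = 389.
Compare {D2, D5}: detour distance 225 + fixed 167 = 392.
All other subsets cost ≥ 384. Minimum total cost: 366.

366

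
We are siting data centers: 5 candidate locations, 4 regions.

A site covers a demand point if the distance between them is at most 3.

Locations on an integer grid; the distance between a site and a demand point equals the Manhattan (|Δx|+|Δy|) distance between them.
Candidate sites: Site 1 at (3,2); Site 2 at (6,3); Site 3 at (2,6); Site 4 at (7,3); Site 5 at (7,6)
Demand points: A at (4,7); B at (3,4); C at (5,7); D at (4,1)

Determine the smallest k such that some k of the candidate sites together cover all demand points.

3

Coverage sets (demand points within 3 of each site):
  Site 1: {B, D}
  Site 2: {}
  Site 3: {A, B}
  Site 4: {}
  Site 5: {C}
No 2 sites suffice: every size-2 union leaves at least one demand point uncovered.
But {Site 1, Site 3, Site 5} covers everything, so the minimum is 3.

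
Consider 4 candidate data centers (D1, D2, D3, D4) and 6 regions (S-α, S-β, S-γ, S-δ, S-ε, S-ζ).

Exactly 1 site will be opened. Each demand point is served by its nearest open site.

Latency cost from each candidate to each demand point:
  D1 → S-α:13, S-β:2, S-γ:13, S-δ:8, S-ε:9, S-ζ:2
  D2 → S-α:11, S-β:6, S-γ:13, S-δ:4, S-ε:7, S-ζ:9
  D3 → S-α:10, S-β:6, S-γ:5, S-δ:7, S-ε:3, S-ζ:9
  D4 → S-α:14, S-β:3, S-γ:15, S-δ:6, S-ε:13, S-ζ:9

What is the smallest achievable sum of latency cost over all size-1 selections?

Open {D3}.
  S-α→D3 10, S-β→D3 6, S-γ→D3 5, S-δ→D3 7, S-ε→D3 3, S-ζ→D3 9  ⇒ total 40.
Compare {D1}: total 47.
Compare {D2}: total 50.
No size-1 selection does better; minimum is 40.

40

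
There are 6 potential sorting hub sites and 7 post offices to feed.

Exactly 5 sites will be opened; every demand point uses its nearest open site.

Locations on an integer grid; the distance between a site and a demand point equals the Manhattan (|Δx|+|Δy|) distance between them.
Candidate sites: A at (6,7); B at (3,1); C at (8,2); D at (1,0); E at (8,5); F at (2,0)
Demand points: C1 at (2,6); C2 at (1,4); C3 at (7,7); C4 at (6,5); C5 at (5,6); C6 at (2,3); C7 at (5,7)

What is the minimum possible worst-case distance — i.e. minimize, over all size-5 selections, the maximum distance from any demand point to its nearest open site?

5

Open {A, B, C, D, E}.
  Farthest demand point is C1 at distance 5 (to A); all others are ≤ 5.
With {A, B, C, D, F} the worst case is 5.
With {A, B, C, E, F} the worst case is 5.
No size-5 selection achieves below 5.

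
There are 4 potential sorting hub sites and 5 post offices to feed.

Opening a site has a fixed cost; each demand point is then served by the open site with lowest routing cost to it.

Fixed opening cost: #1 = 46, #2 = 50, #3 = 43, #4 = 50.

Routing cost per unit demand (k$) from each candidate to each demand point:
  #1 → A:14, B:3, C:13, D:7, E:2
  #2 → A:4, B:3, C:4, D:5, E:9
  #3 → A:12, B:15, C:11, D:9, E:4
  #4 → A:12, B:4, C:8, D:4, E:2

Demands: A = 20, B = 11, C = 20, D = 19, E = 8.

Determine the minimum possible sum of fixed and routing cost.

385

Open {#2, #4}: assign each demand point to its cheapest open site.
  A→#2 20×4=80, B→#2 11×3=33, C→#2 20×4=80, D→#4 19×4=76, E→#4 8×2=16
  routing cost 285, fixed 100 → total 385.
Compare {#1, #2}: routing cost 304 + fixed 96 = 400.
Compare {#2}: routing cost 360 + fixed 50 = 410.
Compare {#2, #3}: routing cost 320 + fixed 93 = 413.
All other subsets cost ≥ 400. Minimum total cost: 385.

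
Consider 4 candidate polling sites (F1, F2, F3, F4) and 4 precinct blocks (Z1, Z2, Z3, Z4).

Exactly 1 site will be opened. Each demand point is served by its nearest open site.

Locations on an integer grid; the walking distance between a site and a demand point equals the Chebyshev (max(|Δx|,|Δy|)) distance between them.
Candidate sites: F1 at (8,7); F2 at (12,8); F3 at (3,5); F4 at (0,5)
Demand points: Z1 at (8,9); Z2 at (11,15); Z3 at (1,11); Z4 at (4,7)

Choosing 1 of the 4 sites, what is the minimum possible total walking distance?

Open {F1}.
  Z1→F1 2, Z2→F1 8, Z3→F1 7, Z4→F1 4  ⇒ total 21.
Compare {F3}: total 23.
Compare {F4}: total 29.
No size-1 selection does better; minimum is 21.

21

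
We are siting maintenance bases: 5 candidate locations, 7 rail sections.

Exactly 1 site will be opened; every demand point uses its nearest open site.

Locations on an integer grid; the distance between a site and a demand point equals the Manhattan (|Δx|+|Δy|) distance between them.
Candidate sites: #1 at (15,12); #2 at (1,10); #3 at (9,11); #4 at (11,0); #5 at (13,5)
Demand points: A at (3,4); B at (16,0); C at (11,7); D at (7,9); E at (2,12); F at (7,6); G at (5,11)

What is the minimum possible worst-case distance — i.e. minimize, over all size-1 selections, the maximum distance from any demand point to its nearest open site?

18

Open {#3}.
  Farthest demand point is B at distance 18 (to #3); all others are ≤ 18.
With {#5} the worst case is 18.
With {#1} the worst case is 20.
No size-1 selection achieves below 18.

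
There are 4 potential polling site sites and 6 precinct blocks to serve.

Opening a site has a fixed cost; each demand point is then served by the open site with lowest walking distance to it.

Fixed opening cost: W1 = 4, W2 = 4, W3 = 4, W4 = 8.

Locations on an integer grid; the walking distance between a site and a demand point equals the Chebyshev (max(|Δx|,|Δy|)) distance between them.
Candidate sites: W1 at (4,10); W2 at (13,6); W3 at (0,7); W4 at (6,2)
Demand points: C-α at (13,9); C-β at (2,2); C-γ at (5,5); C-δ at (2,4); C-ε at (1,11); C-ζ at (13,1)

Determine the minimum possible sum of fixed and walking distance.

Open {W2, W3}: assign each demand point to its cheapest open site.
  C-α→W2 3, C-β→W3 5, C-γ→W3 5, C-δ→W3 3, C-ε→W3 4, C-ζ→W2 5
  walking distance 25, fixed 8 → total 33.
Compare {W1, W2, W3}: walking distance 24 + fixed 12 = 36.
Compare {W1, W2}: walking distance 30 + fixed 8 = 38.
Compare {W1, W2, W4}: walking distance 22 + fixed 16 = 38.
All other subsets cost ≥ 36. Minimum total cost: 33.

33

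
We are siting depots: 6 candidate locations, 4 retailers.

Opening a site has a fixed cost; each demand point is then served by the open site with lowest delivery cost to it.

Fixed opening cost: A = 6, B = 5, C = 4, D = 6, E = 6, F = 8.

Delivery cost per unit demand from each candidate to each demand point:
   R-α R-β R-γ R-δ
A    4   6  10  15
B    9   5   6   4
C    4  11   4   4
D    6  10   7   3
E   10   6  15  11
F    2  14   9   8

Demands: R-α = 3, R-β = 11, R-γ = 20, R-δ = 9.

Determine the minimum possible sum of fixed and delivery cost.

189

Open {B, C, D}: assign each demand point to its cheapest open site.
  R-α→C 3×4=12, R-β→B 11×5=55, R-γ→C 20×4=80, R-δ→D 9×3=27
  delivery cost 174, fixed 15 → total 189.
Compare {B, C, D, F}: delivery cost 168 + fixed 23 = 191.
Compare {B, C}: delivery cost 183 + fixed 9 = 192.
Compare {B, C, F}: delivery cost 177 + fixed 17 = 194.
All other subsets cost ≥ 191. Minimum total cost: 189.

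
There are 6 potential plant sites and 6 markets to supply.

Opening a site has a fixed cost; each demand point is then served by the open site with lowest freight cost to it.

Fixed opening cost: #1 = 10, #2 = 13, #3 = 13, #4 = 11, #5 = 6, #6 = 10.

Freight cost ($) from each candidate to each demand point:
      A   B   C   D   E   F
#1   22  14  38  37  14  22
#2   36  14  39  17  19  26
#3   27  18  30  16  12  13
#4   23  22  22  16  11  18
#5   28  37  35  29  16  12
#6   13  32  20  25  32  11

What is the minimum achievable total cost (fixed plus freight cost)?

113

Open {#3, #6}: assign each demand point to its cheapest open site.
  A→#6 13, B→#3 18, C→#6 20, D→#3 16, E→#3 12, F→#6 11
  freight cost 90, fixed 23 → total 113.
Compare {#4, #6}: freight cost 93 + fixed 21 = 114.
Compare {#1, #4, #6}: freight cost 85 + fixed 31 = 116.
Compare {#1, #6}: freight cost 97 + fixed 20 = 117.
All other subsets cost ≥ 114. Minimum total cost: 113.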